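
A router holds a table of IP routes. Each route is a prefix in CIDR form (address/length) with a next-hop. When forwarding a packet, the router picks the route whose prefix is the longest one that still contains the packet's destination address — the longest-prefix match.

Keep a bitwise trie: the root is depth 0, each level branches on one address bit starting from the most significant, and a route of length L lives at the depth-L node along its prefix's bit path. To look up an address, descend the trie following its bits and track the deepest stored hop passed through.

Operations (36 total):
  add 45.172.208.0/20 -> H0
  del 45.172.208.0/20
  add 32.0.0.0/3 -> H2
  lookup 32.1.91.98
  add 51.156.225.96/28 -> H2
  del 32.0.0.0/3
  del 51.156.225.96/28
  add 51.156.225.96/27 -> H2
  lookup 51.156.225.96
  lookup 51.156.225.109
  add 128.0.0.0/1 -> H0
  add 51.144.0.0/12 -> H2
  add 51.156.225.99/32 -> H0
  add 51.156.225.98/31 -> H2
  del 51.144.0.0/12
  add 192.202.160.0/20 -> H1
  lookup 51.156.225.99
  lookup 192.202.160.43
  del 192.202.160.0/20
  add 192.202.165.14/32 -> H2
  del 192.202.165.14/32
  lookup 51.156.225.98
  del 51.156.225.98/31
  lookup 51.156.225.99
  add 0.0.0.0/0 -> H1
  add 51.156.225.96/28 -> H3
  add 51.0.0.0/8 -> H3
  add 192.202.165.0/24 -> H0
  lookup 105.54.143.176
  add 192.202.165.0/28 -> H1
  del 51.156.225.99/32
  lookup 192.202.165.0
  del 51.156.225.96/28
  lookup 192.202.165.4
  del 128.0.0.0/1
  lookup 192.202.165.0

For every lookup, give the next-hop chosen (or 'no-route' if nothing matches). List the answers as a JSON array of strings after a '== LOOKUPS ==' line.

Apply in order:
  add 45.172.208.0/20 -> H0 at depth 20
  del 45.172.208.0/20 (clear depth 20)
  add 32.0.0.0/3 -> H2 at depth 3
  Q 32.1.91.98: descend 0010 ; hops seen [H2] ; pick H2
  add 51.156.225.96/28 -> H2 at depth 28
  del 32.0.0.0/3 (clear depth 3)
  del 51.156.225.96/28 (clear depth 28)
  add 51.156.225.96/27 -> H2 at depth 27
  Q 51.156.225.96: descend 0011001110011100111000010110 ; hops seen [H2] ; pick H2
  Q 51.156.225.109: descend 0011001110011100111000010110 ; hops seen [H2] ; pick H2
  add 128.0.0.0/1 -> H0 at depth 1
  add 51.144.0.0/12 -> H2 at depth 12
  add 51.156.225.99/32 -> H0 at depth 32
  add 51.156.225.98/31 -> H2 at depth 31
  del 51.144.0.0/12 (clear depth 12)
  add 192.202.160.0/20 -> H1 at depth 20
  Q 51.156.225.99: descend 00110011100111001110000101100011 ; hops seen [H2,H2,H0] ; pick H0
  Q 192.202.160.43: descend 11000000110010101010 ; hops seen [H0,H1] ; pick H1
  del 192.202.160.0/20 (clear depth 20)
  add 192.202.165.14/32 -> H2 at depth 32
  del 192.202.165.14/32 (clear depth 32)
  Q 51.156.225.98: descend 0011001110011100111000010110001 ; hops seen [H2,H2] ; pick H2
  del 51.156.225.98/31 (clear depth 31)
  Q 51.156.225.99: descend 00110011100111001110000101100011 ; hops seen [H2,H0] ; pick H0
  add 0.0.0.0/0 -> H1 at depth 0
  add 51.156.225.96/28 -> H3 at depth 28
  add 51.0.0.0/8 -> H3 at depth 8
  add 192.202.165.0/24 -> H0 at depth 24
  Q 105.54.143.176: descend 0 ; hops seen [H1] ; pick H1
  add 192.202.165.0/28 -> H1 at depth 28
  del 51.156.225.99/32 (clear depth 32)
  Q 192.202.165.0: descend 1100000011001010101001010000 ; hops seen [H1,H0,H0,H1] ; pick H1
  del 51.156.225.96/28 (clear depth 28)
  Q 192.202.165.4: descend 1100000011001010101001010000 ; hops seen [H1,H0,H0,H1] ; pick H1
  del 128.0.0.0/1 (clear depth 1)
  Q 192.202.165.0: descend 1100000011001010101001010000 ; hops seen [H1,H0,H1] ; pick H1

== LOOKUPS ==
["H2","H2","H2","H0","H1","H2","H0","H1","H1","H1","H1"]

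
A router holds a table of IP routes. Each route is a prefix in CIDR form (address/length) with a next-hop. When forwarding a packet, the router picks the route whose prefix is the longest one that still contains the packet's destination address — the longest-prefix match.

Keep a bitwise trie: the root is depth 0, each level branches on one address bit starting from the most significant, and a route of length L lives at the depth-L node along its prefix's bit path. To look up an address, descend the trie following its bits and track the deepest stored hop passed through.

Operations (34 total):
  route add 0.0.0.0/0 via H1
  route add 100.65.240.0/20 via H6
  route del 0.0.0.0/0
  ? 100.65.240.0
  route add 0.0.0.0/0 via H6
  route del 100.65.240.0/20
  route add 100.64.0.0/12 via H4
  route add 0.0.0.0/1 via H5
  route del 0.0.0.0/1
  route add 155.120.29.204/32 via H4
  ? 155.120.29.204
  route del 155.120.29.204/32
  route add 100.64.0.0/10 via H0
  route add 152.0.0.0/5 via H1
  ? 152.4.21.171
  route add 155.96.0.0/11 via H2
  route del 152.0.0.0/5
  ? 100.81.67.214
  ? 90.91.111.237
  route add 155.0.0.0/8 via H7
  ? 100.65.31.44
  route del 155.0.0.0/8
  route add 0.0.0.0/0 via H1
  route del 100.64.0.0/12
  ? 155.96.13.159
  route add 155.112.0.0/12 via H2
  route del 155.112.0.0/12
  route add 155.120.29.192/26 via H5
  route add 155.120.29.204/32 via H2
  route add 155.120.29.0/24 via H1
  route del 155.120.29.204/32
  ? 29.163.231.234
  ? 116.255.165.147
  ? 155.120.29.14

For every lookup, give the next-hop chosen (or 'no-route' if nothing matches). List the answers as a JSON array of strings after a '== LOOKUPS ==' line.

Process each operation:
  add 0.0.0.0/0 -> H1 at depth 0
  add 100.65.240.0/20 -> H6 at depth 20
  del 0.0.0.0/0 (clear depth 0)
  Q 100.65.240.0: descend 01100100010000011111 ; hops seen [H6] ; pick H6
  add 0.0.0.0/0 -> H6 at depth 0
  del 100.65.240.0/20 (clear depth 20)
  add 100.64.0.0/12 -> H4 at depth 12
  add 0.0.0.0/1 -> H5 at depth 1
  del 0.0.0.0/1 (clear depth 1)
  add 155.120.29.204/32 -> H4 at depth 32
  Q 155.120.29.204: descend 10011011011110000001110111001100 ; hops seen [H6,H4] ; pick H4
  del 155.120.29.204/32 (clear depth 32)
  add 100.64.0.0/10 -> H0 at depth 10
  add 152.0.0.0/5 -> H1 at depth 5
  Q 152.4.21.171: descend 100110 ; hops seen [H6,H1] ; pick H1
  add 155.96.0.0/11 -> H2 at depth 11
  del 152.0.0.0/5 (clear depth 5)
  Q 100.81.67.214: descend 01100100010 ; hops seen [H6,H0] ; pick H0
  Q 90.91.111.237: descend 01 ; hops seen [H6] ; pick H6
  add 155.0.0.0/8 -> H7 at depth 8
  Q 100.65.31.44: descend 0110010001000001 ; hops seen [H6,H0,H4] ; pick H4
  del 155.0.0.0/8 (clear depth 8)
  add 0.0.0.0/0 -> H1 at depth 0
  del 100.64.0.0/12 (clear depth 12)
  Q 155.96.13.159: descend 10011011011 ; hops seen [H1,H2] ; pick H2
  add 155.112.0.0/12 -> H2 at depth 12
  del 155.112.0.0/12 (clear depth 12)
  add 155.120.29.192/26 -> H5 at depth 26
  add 155.120.29.204/32 -> H2 at depth 32
  add 155.120.29.0/24 -> H1 at depth 24
  del 155.120.29.204/32 (clear depth 32)
  Q 29.163.231.234: descend 0 ; hops seen [H1] ; pick H1
  Q 116.255.165.147: descend 011 ; hops seen [H1] ; pick H1
  Q 155.120.29.14: descend 100110110111100000011101 ; hops seen [H1,H2,H1] ; pick H1

== LOOKUPS ==
["H6","H4","H1","H0","H6","H4","H2","H1","H1","H1"]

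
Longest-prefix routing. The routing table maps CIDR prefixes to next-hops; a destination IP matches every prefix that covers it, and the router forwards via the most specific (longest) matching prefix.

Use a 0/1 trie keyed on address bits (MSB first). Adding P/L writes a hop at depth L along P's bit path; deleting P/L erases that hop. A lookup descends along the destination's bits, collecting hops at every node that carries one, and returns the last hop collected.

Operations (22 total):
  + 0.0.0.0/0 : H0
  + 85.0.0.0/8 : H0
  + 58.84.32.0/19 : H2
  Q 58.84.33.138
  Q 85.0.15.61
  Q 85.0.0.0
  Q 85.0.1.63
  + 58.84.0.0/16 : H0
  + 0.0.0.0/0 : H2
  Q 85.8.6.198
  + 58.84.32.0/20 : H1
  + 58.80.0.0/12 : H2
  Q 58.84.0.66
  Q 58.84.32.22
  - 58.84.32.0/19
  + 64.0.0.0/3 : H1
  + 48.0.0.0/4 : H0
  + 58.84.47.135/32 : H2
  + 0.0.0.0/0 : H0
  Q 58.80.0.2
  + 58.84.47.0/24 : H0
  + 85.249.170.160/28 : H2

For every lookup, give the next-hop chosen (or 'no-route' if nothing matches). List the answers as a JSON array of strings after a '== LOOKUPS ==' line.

Process each operation:
  add 0.0.0.0/0 -> H0 at depth 0
  add 85.0.0.0/8 -> H0 at depth 8
  add 58.84.32.0/19 -> H2 at depth 19
  Q 58.84.33.138: descend 0011101001010100001 ; hops seen [H0,H2] ; pick H2
  Q 85.0.15.61: descend 01010101 ; hops seen [H0,H0] ; pick H0
  Q 85.0.0.0: descend 01010101 ; hops seen [H0,H0] ; pick H0
  Q 85.0.1.63: descend 01010101 ; hops seen [H0,H0] ; pick H0
  add 58.84.0.0/16 -> H0 at depth 16
  add 0.0.0.0/0 -> H2 at depth 0
  Q 85.8.6.198: descend 01010101 ; hops seen [H2,H0] ; pick H0
  add 58.84.32.0/20 -> H1 at depth 20
  add 58.80.0.0/12 -> H2 at depth 12
  Q 58.84.0.66: descend 001110100101010000 ; hops seen [H2,H2,H0] ; pick H0
  Q 58.84.32.22: descend 00111010010101000010 ; hops seen [H2,H2,H0,H2,H1] ; pick H1
  - 58.84.32.0/19 clear@19
  add 64.0.0.0/3 -> H1 at depth 3
  add 48.0.0.0/4 -> H0 at depth 4
  add 58.84.47.135/32 -> H2 at depth 32
  add 0.0.0.0/0 -> H0 at depth 0
  Q 58.80.0.2: descend 0011101001010 ; hops seen [H0,H0,H2] ; pick H2
  add 58.84.47.0/24 -> H0 at depth 24
  add 85.249.170.160/28 -> H2 at depth 28

== LOOKUPS ==
["H2","H0","H0","H0","H0","H0","H1","H2"]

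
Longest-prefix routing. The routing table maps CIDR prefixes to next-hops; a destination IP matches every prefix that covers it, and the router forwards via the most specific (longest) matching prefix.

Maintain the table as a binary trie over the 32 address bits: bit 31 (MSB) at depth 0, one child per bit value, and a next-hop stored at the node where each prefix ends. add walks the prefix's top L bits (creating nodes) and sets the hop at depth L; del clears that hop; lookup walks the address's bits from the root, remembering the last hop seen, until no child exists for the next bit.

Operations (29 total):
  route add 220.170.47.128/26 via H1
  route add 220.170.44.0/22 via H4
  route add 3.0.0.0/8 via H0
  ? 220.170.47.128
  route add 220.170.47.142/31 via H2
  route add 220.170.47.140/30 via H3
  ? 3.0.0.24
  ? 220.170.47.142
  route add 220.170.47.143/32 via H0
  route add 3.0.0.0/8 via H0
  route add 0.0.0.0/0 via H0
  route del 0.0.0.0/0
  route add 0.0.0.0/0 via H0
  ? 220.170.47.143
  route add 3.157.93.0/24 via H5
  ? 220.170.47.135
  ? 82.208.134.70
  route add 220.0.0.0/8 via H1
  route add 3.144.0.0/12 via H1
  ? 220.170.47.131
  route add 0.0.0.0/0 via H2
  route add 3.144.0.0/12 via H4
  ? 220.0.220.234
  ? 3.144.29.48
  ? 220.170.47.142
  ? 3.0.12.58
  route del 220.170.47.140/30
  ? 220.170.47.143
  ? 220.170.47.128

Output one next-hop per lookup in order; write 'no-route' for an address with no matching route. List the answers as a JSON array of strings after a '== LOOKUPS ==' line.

Process each operation:
  add 220.170.47.128/26 -> H1 at depth 26
  add 220.170.44.0/22 -> H4 at depth 22
  add 3.0.0.0/8 -> H0 at depth 8
  Q 220.170.47.128: descend 11011100101010100010111110 ; hops seen [H4,H1] ; pick H1
  add 220.170.47.142/31 -> H2 at depth 31
  add 220.170.47.140/30 -> H3 at depth 30
  Q 3.0.0.24: descend 00000011 ; hops seen [H0] ; pick H0
  Q 220.170.47.142: descend 1101110010101010001011111000111 ; hops seen [H4,H1,H3,H2] ; pick H2
  add 220.170.47.143/32 -> H0 at depth 32
  add 3.0.0.0/8 -> H0 at depth 8
  add 0.0.0.0/0 -> H0 at depth 0
  - 0.0.0.0/0 clear@0
  add 0.0.0.0/0 -> H0 at depth 0
  Q 220.170.47.143: descend 11011100101010100010111110001111 ; hops seen [H0,H4,H1,H3,H2,H0] ; pick H0
  add 3.157.93.0/24 -> H5 at depth 24
  Q 220.170.47.135: descend 1101110010101010001011111000 ; hops seen [H0,H4,H1] ; pick H1
  Q 82.208.134.70: descend 0 ; hops seen [H0] ; pick H0
  add 220.0.0.0/8 -> H1 at depth 8
  add 3.144.0.0/12 -> H1 at depth 12
  Q 220.170.47.131: descend 1101110010101010001011111000 ; hops seen [H0,H1,H4,H1] ; pick H1
  add 0.0.0.0/0 -> H2 at depth 0
  add 3.144.0.0/12 -> H4 at depth 12
  Q 220.0.220.234: descend 11011100 ; hops seen [H2,H1] ; pick H1
  Q 3.144.29.48: descend 000000111001 ; hops seen [H2,H0,H4] ; pick H4
  Q 220.170.47.142: descend 1101110010101010001011111000111 ; hops seen [H2,H1,H4,H1,H3,H2] ; pick H2
  Q 3.0.12.58: descend 00000011 ; hops seen [H2,H0] ; pick H0
  - 220.170.47.140/30 clear@30
  Q 220.170.47.143: descend 11011100101010100010111110001111 ; hops seen [H2,H1,H4,H1,H2,H0] ; pick H0
  Q 220.170.47.128: descend 1101110010101010001011111000 ; hops seen [H2,H1,H4,H1] ; pick H1

== LOOKUPS ==
["H1","H0","H2","H0","H1","H0","H1","H1","H4","H2","H0","H0","H1"]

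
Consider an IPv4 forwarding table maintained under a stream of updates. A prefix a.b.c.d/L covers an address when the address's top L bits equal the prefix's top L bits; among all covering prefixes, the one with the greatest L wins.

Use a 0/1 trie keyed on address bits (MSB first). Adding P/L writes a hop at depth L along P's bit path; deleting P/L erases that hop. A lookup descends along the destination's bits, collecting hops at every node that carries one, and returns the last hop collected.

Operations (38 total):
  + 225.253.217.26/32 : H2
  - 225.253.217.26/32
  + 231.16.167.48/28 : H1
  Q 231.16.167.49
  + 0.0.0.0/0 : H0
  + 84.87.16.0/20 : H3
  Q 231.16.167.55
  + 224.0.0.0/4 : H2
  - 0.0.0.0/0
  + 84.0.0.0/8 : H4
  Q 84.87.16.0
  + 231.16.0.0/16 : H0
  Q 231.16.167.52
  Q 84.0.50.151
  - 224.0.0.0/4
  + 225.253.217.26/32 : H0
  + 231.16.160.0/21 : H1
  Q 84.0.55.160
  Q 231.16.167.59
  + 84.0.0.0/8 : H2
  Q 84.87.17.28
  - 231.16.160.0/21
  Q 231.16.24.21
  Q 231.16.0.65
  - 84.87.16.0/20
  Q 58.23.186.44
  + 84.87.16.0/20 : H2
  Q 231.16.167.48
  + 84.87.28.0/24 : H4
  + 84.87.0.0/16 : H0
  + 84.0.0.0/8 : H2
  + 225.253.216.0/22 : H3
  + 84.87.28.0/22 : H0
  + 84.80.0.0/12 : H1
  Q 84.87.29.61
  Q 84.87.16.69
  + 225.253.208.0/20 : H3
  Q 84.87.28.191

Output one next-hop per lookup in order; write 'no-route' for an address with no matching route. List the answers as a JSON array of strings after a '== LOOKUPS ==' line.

Trace:
  add 225.253.217.26/32 -> H2 at depth 32
  del 225.253.217.26/32 (clear depth 32)
  add 231.16.167.48/28 -> H1 at depth 28
  ? 231.16.167.49  path d0:-→d1:-→d2:-→d3:-→d4:-→d5:-→d6:-→d7:-→d8:-→d9:-→d10:-→d11:-→d12:-→d13:-→d14:-→d15:-→d16:-→d17:-→d18:-→d19:-→d20:-→d21:-→d22:-→d23:-→d24:-→d25:-→d26:-→d27:-→d28:H1  best=H1
  add 0.0.0.0/0 -> H0 at depth 0
  add 84.87.16.0/20 -> H3 at depth 20
  ? 231.16.167.55  path d0:H0→d1:-→d2:-→d3:-→d4:-→d5:-→d6:-→d7:-→d8:-→d9:-→d10:-→d11:-→d12:-→d13:-→d14:-→d15:-→d16:-→d17:-→d18:-→d19:-→d20:-→d21:-→d22:-→d23:-→d24:-→d25:-→d26:-→d27:-→d28:H1  best=H1
  add 224.0.0.0/4 -> H2 at depth 4
  del 0.0.0.0/0 (clear depth 0)
  add 84.0.0.0/8 -> H4 at depth 8
  ? 84.87.16.0  path d0:-→d1:-→d2:-→d3:-→d4:-→d5:-→d6:-→d7:-→d8:H4→d9:-→d10:-→d11:-→d12:-→d13:-→d14:-→d15:-→d16:-→d17:-→d18:-→d19:-→d20:H3  best=H3
  add 231.16.0.0/16 -> H0 at depth 16
  ? 231.16.167.52  path d0:-→d1:-→d2:-→d3:-→d4:H2→d5:-→d6:-→d7:-→d8:-→d9:-→d10:-→d11:-→d12:-→d13:-→d14:-→d15:-→d16:H0→d17:-→d18:-→d19:-→d20:-→d21:-→d22:-→d23:-→d24:-→d25:-→d26:-→d27:-→d28:H1  best=H1
  ? 84.0.50.151  path d0:-→d1:-→d2:-→d3:-→d4:-→d5:-→d6:-→d7:-→d8:H4→d9:-  best=H4
  del 224.0.0.0/4 (clear depth 4)
  add 225.253.217.26/32 -> H0 at depth 32
  add 231.16.160.0/21 -> H1 at depth 21
  ? 84.0.55.160  path d0:-→d1:-→d2:-→d3:-→d4:-→d5:-→d6:-→d7:-→d8:H4→d9:-  best=H4
  ? 231.16.167.59  path d0:-→d1:-→d2:-→d3:-→d4:-→d5:-→d6:-→d7:-→d8:-→d9:-→d10:-→d11:-→d12:-→d13:-→d14:-→d15:-→d16:H0→d17:-→d18:-→d19:-→d20:-→d21:H1→d22:-→d23:-→d24:-→d25:-→d26:-→d27:-→d28:H1  best=H1
  add 84.0.0.0/8 -> H2 at depth 8
  ? 84.87.17.28  path d0:-→d1:-→d2:-→d3:-→d4:-→d5:-→d6:-→d7:-→d8:H2→d9:-→d10:-→d11:-→d12:-→d13:-→d14:-→d15:-→d16:-→d17:-→d18:-→d19:-→d20:H3  best=H3
  del 231.16.160.0/21 (clear depth 21)
  ? 231.16.24.21  path d0:-→d1:-→d2:-→d3:-→d4:-→d5:-→d6:-→d7:-→d8:-→d9:-→d10:-→d11:-→d12:-→d13:-→d14:-→d15:-→d16:H0  best=H0
  ? 231.16.0.65  path d0:-→d1:-→d2:-→d3:-→d4:-→d5:-→d6:-→d7:-→d8:-→d9:-→d10:-→d11:-→d12:-→d13:-→d14:-→d15:-→d16:H0  best=H0
  del 84.87.16.0/20 (clear depth 20)
  ? 58.23.186.44  path d0:-→d1:-  best=no-route
  add 84.87.16.0/20 -> H2 at depth 20
  ? 231.16.167.48  path d0:-→d1:-→d2:-→d3:-→d4:-→d5:-→d6:-→d7:-→d8:-→d9:-→d10:-→d11:-→d12:-→d13:-→d14:-→d15:-→d16:H0→d17:-→d18:-→d19:-→d20:-→d21:-→d22:-→d23:-→d24:-→d25:-→d26:-→d27:-→d28:H1  best=H1
  add 84.87.28.0/24 -> H4 at depth 24
  add 84.87.0.0/16 -> H0 at depth 16
  add 84.0.0.0/8 -> H2 at depth 8
  add 225.253.216.0/22 -> H3 at depth 22
  add 84.87.28.0/22 -> H0 at depth 22
  add 84.80.0.0/12 -> H1 at depth 12
  ? 84.87.29.61  path d0:-→d1:-→d2:-→d3:-→d4:-→d5:-→d6:-→d7:-→d8:H2→d9:-→d10:-→d11:-→d12:H1→d13:-→d14:-→d15:-→d16:H0→d17:-→d18:-→d19:-→d20:H2→d21:-→d22:H0→d23:-  best=H0
  ? 84.87.16.69  path d0:-→d1:-→d2:-→d3:-→d4:-→d5:-→d6:-→d7:-→d8:H2→d9:-→d10:-→d11:-→d12:H1→d13:-→d14:-→d15:-→d16:H0→d17:-→d18:-→d19:-→d20:H2  best=H2
  add 225.253.208.0/20 -> H3 at depth 20
  ? 84.87.28.191  path d0:-→d1:-→d2:-→d3:-→d4:-→d5:-→d6:-→d7:-→d8:H2→d9:-→d10:-→d11:-→d12:H1→d13:-→d14:-→d15:-→d16:H0→d17:-→d18:-→d19:-→d20:H2→d21:-→d22:H0→d23:-→d24:H4  best=H4

== LOOKUPS ==
["H1","H1","H3","H1","H4","H4","H1","H3","H0","H0","no-route","H1","H0","H2","H4"]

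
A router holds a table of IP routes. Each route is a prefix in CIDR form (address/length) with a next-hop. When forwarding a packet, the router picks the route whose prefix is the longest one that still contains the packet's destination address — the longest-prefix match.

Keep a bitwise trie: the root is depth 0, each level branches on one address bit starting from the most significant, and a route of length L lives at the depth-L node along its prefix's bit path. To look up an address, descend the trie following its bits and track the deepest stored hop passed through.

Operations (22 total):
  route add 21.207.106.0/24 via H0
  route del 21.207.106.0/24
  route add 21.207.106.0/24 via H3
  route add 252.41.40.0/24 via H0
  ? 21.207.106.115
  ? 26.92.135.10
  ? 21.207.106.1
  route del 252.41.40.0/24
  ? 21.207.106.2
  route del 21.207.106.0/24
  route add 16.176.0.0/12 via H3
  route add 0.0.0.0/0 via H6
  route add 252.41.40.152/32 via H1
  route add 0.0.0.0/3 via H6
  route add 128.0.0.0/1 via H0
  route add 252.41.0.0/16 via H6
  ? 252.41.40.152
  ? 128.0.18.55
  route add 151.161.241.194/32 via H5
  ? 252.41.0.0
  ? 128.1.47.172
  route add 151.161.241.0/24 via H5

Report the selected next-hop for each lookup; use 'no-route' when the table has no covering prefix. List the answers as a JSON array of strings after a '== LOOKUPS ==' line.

Trace:
  add 21.207.106.0/24 -> H0 at depth 24
  - 21.207.106.0/24 clear@24
  add 21.207.106.0/24 -> H3 at depth 24
  add 252.41.40.0/24 -> H0 at depth 24
  ? 21.207.106.115  path d0:-→d1:-→d2:-→d3:-→d4:-→d5:-→d6:-→d7:-→d8:-→d9:-→d10:-→d11:-→d12:-→d13:-→d14:-→d15:-→d16:-→d17:-→d18:-→d19:-→d20:-→d21:-→d22:-→d23:-→d24:H3  best=H3
  ? 26.92.135.10  path d0:-→d1:-→d2:-→d3:-→d4:-  best=no-route
  ? 21.207.106.1  path d0:-→d1:-→d2:-→d3:-→d4:-→d5:-→d6:-→d7:-→d8:-→d9:-→d10:-→d11:-→d12:-→d13:-→d14:-→d15:-→d16:-→d17:-→d18:-→d19:-→d20:-→d21:-→d22:-→d23:-→d24:H3  best=H3
  - 252.41.40.0/24 clear@24
  ? 21.207.106.2  path d0:-→d1:-→d2:-→d3:-→d4:-→d5:-→d6:-→d7:-→d8:-→d9:-→d10:-→d11:-→d12:-→d13:-→d14:-→d15:-→d16:-→d17:-→d18:-→d19:-→d20:-→d21:-→d22:-→d23:-→d24:H3  best=H3
  - 21.207.106.0/24 clear@24
  add 16.176.0.0/12 -> H3 at depth 12
  add 0.0.0.0/0 -> H6 at depth 0
  add 252.41.40.152/32 -> H1 at depth 32
  add 0.0.0.0/3 -> H6 at depth 3
  add 128.0.0.0/1 -> H0 at depth 1
  add 252.41.0.0/16 -> H6 at depth 16
  ? 252.41.40.152  path d0:H6→d1:H0→d2:-→d3:-→d4:-→d5:-→d6:-→d7:-→d8:-→d9:-→d10:-→d11:-→d12:-→d13:-→d14:-→d15:-→d16:H6→d17:-→d18:-→d19:-→d20:-→d21:-→d22:-→d23:-→d24:-→d25:-→d26:-→d27:-→d28:-→d29:-→d30:-→d31:-→d32:H1  best=H1
  ? 128.0.18.55  path d0:H6→d1:H0  best=H0
  add 151.161.241.194/32 -> H5 at depth 32
  ? 252.41.0.0  path d0:H6→d1:H0→d2:-→d3:-→d4:-→d5:-→d6:-→d7:-→d8:-→d9:-→d10:-→d11:-→d12:-→d13:-→d14:-→d15:-→d16:H6→d17:-→d18:-  best=H6
  ? 128.1.47.172  path d0:H6→d1:H0→d2:-→d3:-  best=H0
  add 151.161.241.0/24 -> H5 at depth 24

== LOOKUPS ==
["H3","no-route","H3","H3","H1","H0","H6","H0"]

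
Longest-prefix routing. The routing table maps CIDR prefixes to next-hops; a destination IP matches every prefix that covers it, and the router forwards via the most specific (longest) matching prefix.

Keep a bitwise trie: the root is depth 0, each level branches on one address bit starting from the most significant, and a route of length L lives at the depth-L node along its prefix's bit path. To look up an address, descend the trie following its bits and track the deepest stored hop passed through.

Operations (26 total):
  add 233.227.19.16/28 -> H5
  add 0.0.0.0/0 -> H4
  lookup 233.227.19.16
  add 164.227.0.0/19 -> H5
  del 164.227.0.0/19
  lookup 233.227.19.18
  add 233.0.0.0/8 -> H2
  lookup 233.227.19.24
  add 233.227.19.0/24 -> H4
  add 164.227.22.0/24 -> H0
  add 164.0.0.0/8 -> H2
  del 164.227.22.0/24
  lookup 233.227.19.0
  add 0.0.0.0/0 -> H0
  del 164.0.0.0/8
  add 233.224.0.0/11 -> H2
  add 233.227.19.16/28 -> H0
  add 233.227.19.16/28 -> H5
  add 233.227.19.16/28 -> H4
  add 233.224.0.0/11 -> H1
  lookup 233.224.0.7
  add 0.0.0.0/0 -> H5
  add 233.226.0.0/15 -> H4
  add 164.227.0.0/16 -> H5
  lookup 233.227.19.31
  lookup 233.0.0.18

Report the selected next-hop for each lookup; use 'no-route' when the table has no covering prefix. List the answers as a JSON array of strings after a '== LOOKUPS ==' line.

Process each operation:
  add 233.227.19.16/28 -> H5 at depth 28
  add 0.0.0.0/0 -> H4 at depth 0
  Q 233.227.19.16: descend 1110100111100011000100110001 ; hops seen [H4,H5] ; pick H5
  add 164.227.0.0/19 -> H5 at depth 19
  del 164.227.0.0/19 (clear depth 19)
  Q 233.227.19.18: descend 1110100111100011000100110001 ; hops seen [H4,H5] ; pick H5
  add 233.0.0.0/8 -> H2 at depth 8
  Q 233.227.19.24: descend 1110100111100011000100110001 ; hops seen [H4,H2,H5] ; pick H5
  add 233.227.19.0/24 -> H4 at depth 24
  add 164.227.22.0/24 -> H0 at depth 24
  add 164.0.0.0/8 -> H2 at depth 8
  del 164.227.22.0/24 (clear depth 24)
  Q 233.227.19.0: descend 111010011110001100010011000 ; hops seen [H4,H2,H4] ; pick H4
  add 0.0.0.0/0 -> H0 at depth 0
  del 164.0.0.0/8 (clear depth 8)
  add 233.224.0.0/11 -> H2 at depth 11
  add 233.227.19.16/28 -> H0 at depth 28
  add 233.227.19.16/28 -> H5 at depth 28
  add 233.227.19.16/28 -> H4 at depth 28
  add 233.224.0.0/11 -> H1 at depth 11
  Q 233.224.0.7: descend 11101001111000 ; hops seen [H0,H2,H1] ; pick H1
  add 0.0.0.0/0 -> H5 at depth 0
  add 233.226.0.0/15 -> H4 at depth 15
  add 164.227.0.0/16 -> H5 at depth 16
  Q 233.227.19.31: descend 1110100111100011000100110001 ; hops seen [H5,H2,H1,H4,H4,H4] ; pick H4
  Q 233.0.0.18: descend 11101001 ; hops seen [H5,H2] ; pick H2

== LOOKUPS ==
["H5","H5","H5","H4","H1","H4","H2"]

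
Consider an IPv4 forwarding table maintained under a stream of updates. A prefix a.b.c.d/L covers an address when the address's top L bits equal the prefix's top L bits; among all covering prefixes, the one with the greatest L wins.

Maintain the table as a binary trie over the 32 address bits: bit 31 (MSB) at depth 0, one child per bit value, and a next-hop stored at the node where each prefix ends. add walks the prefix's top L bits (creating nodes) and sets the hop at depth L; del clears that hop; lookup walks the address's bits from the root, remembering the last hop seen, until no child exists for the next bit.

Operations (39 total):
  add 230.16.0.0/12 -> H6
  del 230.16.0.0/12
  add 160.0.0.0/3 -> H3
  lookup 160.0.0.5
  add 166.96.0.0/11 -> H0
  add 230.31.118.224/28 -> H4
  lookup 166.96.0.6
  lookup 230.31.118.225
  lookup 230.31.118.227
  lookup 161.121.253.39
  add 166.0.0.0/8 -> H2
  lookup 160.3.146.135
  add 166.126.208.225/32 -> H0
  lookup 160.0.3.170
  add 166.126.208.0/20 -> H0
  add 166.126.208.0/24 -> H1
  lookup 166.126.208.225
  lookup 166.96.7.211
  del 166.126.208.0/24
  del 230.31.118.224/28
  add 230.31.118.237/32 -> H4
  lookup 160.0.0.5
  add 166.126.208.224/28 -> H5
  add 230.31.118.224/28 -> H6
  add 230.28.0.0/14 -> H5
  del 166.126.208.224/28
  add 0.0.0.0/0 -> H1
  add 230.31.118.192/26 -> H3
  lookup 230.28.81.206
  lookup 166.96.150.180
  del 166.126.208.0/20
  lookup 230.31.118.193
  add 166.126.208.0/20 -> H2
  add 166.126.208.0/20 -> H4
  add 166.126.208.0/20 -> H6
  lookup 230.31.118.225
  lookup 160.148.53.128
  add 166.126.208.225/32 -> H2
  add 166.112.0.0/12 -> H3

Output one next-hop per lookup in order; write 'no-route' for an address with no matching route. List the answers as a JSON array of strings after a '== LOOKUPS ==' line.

Process each operation:
  add 230.16.0.0/12 -> H6 at depth 12
  del 230.16.0.0/12 (clear depth 12)
  add 160.0.0.0/3 -> H3 at depth 3
  ? 160.0.0.5  path d0:-→d1:-→d2:-→d3:H3  best=H3
  add 166.96.0.0/11 -> H0 at depth 11
  add 230.31.118.224/28 -> H4 at depth 28
  ? 166.96.0.6  path d0:-→d1:-→d2:-→d3:H3→d4:-→d5:-→d6:-→d7:-→d8:-→d9:-→d10:-→d11:H0  best=H0
  ? 230.31.118.225  path d0:-→d1:-→d2:-→d3:-→d4:-→d5:-→d6:-→d7:-→d8:-→d9:-→d10:-→d11:-→d12:-→d13:-→d14:-→d15:-→d16:-→d17:-→d18:-→d19:-→d20:-→d21:-→d22:-→d23:-→d24:-→d25:-→d26:-→d27:-→d28:H4  best=H4
  ? 230.31.118.227  path d0:-→d1:-→d2:-→d3:-→d4:-→d5:-→d6:-→d7:-→d8:-→d9:-→d10:-→d11:-→d12:-→d13:-→d14:-→d15:-→d16:-→d17:-→d18:-→d19:-→d20:-→d21:-→d22:-→d23:-→d24:-→d25:-→d26:-→d27:-→d28:H4  best=H4
  ? 161.121.253.39  path d0:-→d1:-→d2:-→d3:H3→d4:-→d5:-  best=H3
  add 166.0.0.0/8 -> H2 at depth 8
  ? 160.3.146.135  path d0:-→d1:-→d2:-→d3:H3→d4:-→d5:-  best=H3
  add 166.126.208.225/32 -> H0 at depth 32
  ? 160.0.3.170  path d0:-→d1:-→d2:-→d3:H3→d4:-→d5:-  best=H3
  add 166.126.208.0/20 -> H0 at depth 20
  add 166.126.208.0/24 -> H1 at depth 24
  ? 166.126.208.225  path d0:-→d1:-→d2:-→d3:H3→d4:-→d5:-→d6:-→d7:-→d8:H2→d9:-→d10:-→d11:H0→d12:-→d13:-→d14:-→d15:-→d16:-→d17:-→d18:-→d19:-→d20:H0→d21:-→d22:-→d23:-→d24:H1→d25:-→d26:-→d27:-→d28:-→d29:-→d30:-→d31:-→d32:H0  best=H0
  ? 166.96.7.211  path d0:-→d1:-→d2:-→d3:H3→d4:-→d5:-→d6:-→d7:-→d8:H2→d9:-→d10:-→d11:H0  best=H0
  del 166.126.208.0/24 (clear depth 24)
  del 230.31.118.224/28 (clear depth 28)
  add 230.31.118.237/32 -> H4 at depth 32
  ? 160.0.0.5  path d0:-→d1:-→d2:-→d3:H3→d4:-→d5:-  best=H3
  add 166.126.208.224/28 -> H5 at depth 28
  add 230.31.118.224/28 -> H6 at depth 28
  add 230.28.0.0/14 -> H5 at depth 14
  del 166.126.208.224/28 (clear depth 28)
  add 0.0.0.0/0 -> H1 at depth 0
  add 230.31.118.192/26 -> H3 at depth 26
  ? 230.28.81.206  path d0:H1→d1:-→d2:-→d3:-→d4:-→d5:-→d6:-→d7:-→d8:-→d9:-→d10:-→d11:-→d12:-→d13:-→d14:H5  best=H5
  ? 166.96.150.180  path d0:H1→d1:-→d2:-→d3:H3→d4:-→d5:-→d6:-→d7:-→d8:H2→d9:-→d10:-→d11:H0  best=H0
  del 166.126.208.0/20 (clear depth 20)
  ? 230.31.118.193  path d0:H1→d1:-→d2:-→d3:-→d4:-→d5:-→d6:-→d7:-→d8:-→d9:-→d10:-→d11:-→d12:-→d13:-→d14:H5→d15:-→d16:-→d17:-→d18:-→d19:-→d20:-→d21:-→d22:-→d23:-→d24:-→d25:-→d26:H3  best=H3
  add 166.126.208.0/20 -> H2 at depth 20
  add 166.126.208.0/20 -> H4 at depth 20
  add 166.126.208.0/20 -> H6 at depth 20
  ? 230.31.118.225  path d0:H1→d1:-→d2:-→d3:-→d4:-→d5:-→d6:-→d7:-→d8:-→d9:-→d10:-→d11:-→d12:-→d13:-→d14:H5→d15:-→d16:-→d17:-→d18:-→d19:-→d20:-→d21:-→d22:-→d23:-→d24:-→d25:-→d26:H3→d27:-→d28:H6  best=H6
  ? 160.148.53.128  path d0:H1→d1:-→d2:-→d3:H3→d4:-→d5:-  best=H3
  add 166.126.208.225/32 -> H2 at depth 32
  add 166.112.0.0/12 -> H3 at depth 12

== LOOKUPS ==
["H3","H0","H4","H4","H3","H3","H3","H0","H0","H3","H5","H0","H3","H6","H3"]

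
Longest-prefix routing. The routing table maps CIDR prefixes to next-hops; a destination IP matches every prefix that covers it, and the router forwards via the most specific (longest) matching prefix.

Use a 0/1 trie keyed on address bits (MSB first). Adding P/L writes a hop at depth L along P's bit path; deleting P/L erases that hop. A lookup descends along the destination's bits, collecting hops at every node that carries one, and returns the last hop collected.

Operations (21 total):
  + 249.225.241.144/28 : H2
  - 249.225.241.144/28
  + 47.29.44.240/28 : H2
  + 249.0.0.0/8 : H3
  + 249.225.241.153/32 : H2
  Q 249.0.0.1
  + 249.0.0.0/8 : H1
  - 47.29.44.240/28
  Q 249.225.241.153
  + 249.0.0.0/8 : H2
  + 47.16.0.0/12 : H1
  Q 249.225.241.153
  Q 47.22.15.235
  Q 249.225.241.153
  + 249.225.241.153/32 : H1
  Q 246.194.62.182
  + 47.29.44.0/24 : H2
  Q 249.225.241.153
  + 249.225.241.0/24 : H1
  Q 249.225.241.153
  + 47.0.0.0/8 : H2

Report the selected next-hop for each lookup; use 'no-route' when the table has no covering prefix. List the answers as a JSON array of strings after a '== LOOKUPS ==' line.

Process each operation:
  + 249.225.241.144/28 (H2) depth=28
  - 249.225.241.144/28 clear@28
  + 47.29.44.240/28 (H2) depth=28
  + 249.0.0.0/8 (H3) depth=8
  + 249.225.241.153/32 (H2) depth=32
  Q 249.0.0.1: descend 11111001 ; hops seen [H3] ; pick H3
  + 249.0.0.0/8 (H1) depth=8
  - 47.29.44.240/28 clear@28
  Q 249.225.241.153: descend 11111001111000011111000110011001 ; hops seen [H1,H2] ; pick H2
  + 249.0.0.0/8 (H2) depth=8
  + 47.16.0.0/12 (H1) depth=12
  Q 249.225.241.153: descend 11111001111000011111000110011001 ; hops seen [H2,H2] ; pick H2
  Q 47.22.15.235: descend 001011110001 ; hops seen [H1] ; pick H1
  Q 249.225.241.153: descend 11111001111000011111000110011001 ; hops seen [H2,H2] ; pick H2
  + 249.225.241.153/32 (H1) depth=32
  Q 246.194.62.182: descend 1111 ; hops seen [∅] ; pick no-route
  + 47.29.44.0/24 (H2) depth=24
  Q 249.225.241.153: descend 11111001111000011111000110011001 ; hops seen [H2,H1] ; pick H1
  + 249.225.241.0/24 (H1) depth=24
  Q 249.225.241.153: descend 11111001111000011111000110011001 ; hops seen [H2,H1,H1] ; pick H1
  + 47.0.0.0/8 (H2) depth=8

== LOOKUPS ==
["H3","H2","H2","H1","H2","no-route","H1","H1"]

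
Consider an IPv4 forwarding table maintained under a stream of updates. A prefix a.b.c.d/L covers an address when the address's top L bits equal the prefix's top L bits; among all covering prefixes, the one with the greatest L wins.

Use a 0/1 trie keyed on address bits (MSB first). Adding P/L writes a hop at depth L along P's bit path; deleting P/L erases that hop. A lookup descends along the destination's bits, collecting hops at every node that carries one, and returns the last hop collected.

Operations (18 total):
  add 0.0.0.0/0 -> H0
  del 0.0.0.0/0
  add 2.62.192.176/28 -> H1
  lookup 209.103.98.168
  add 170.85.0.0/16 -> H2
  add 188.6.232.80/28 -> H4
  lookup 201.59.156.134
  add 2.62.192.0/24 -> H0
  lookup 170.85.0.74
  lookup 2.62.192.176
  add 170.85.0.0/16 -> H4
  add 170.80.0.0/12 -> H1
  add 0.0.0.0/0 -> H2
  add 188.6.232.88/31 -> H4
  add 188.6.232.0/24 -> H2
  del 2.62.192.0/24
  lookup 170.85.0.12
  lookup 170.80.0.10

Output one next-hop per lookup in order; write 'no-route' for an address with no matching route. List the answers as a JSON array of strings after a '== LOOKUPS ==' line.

Apply in order:
  + 0.0.0.0/0 (H0) depth=0
  del 0.0.0.0/0 (clear depth 0)
  + 2.62.192.176/28 (H1) depth=28
  Q 209.103.98.168: descend ε ; hops seen [∅] ; pick no-route
  + 170.85.0.0/16 (H2) depth=16
  + 188.6.232.80/28 (H4) depth=28
  Q 201.59.156.134: descend 1 ; hops seen [∅] ; pick no-route
  + 2.62.192.0/24 (H0) depth=24
  Q 170.85.0.74: descend 1010101001010101 ; hops seen [H2] ; pick H2
  Q 2.62.192.176: descend 0000001000111110110000001011 ; hops seen [H0,H1] ; pick H1
  + 170.85.0.0/16 (H4) depth=16
  + 170.80.0.0/12 (H1) depth=12
  + 0.0.0.0/0 (H2) depth=0
  + 188.6.232.88/31 (H4) depth=31
  + 188.6.232.0/24 (H2) depth=24
  del 2.62.192.0/24 (clear depth 24)
  Q 170.85.0.12: descend 1010101001010101 ; hops seen [H2,H1,H4] ; pick H4
  Q 170.80.0.10: descend 1010101001010 ; hops seen [H2,H1] ; pick H1

== LOOKUPS ==
["no-route","no-route","H2","H1","H4","H1"]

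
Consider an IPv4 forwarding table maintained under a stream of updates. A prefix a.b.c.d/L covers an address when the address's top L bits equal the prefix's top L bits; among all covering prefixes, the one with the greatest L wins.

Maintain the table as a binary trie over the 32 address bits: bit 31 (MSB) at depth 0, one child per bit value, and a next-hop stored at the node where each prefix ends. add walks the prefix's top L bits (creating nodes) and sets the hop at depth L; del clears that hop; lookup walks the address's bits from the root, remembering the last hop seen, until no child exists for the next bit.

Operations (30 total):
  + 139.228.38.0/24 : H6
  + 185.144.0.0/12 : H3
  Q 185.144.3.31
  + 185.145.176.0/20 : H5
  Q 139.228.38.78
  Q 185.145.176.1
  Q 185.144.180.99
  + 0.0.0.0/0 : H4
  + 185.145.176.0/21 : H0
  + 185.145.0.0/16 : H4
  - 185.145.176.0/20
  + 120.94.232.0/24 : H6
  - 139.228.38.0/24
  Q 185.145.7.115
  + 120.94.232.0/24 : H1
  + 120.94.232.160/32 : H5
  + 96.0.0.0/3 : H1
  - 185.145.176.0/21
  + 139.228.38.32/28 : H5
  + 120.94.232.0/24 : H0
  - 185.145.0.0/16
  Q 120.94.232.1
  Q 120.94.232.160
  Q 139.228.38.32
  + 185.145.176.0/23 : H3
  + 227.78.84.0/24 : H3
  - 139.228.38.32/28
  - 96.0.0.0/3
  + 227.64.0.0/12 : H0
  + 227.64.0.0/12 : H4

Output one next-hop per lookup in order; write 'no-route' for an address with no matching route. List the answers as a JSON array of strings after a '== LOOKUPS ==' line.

Apply in order:
  add 139.228.38.0/24 -> H6 at depth 24
  add 185.144.0.0/12 -> H3 at depth 12
  Q 185.144.3.31: descend 101110011001 ; hops seen [H3] ; pick H3
  add 185.145.176.0/20 -> H5 at depth 20
  Q 139.228.38.78: descend 100010111110010000100110 ; hops seen [H6] ; pick H6
  Q 185.145.176.1: descend 10111001100100011011 ; hops seen [H3,H5] ; pick H5
  Q 185.144.180.99: descend 101110011001000 ; hops seen [H3] ; pick H3
  add 0.0.0.0/0 -> H4 at depth 0
  add 185.145.176.0/21 -> H0 at depth 21
  add 185.145.0.0/16 -> H4 at depth 16
  del 185.145.176.0/20 (clear depth 20)
  add 120.94.232.0/24 -> H6 at depth 24
  del 139.228.38.0/24 (clear depth 24)
  Q 185.145.7.115: descend 1011100110010001 ; hops seen [H4,H3,H4] ; pick H4
  add 120.94.232.0/24 -> H1 at depth 24
  add 120.94.232.160/32 -> H5 at depth 32
  add 96.0.0.0/3 -> H1 at depth 3
  del 185.145.176.0/21 (clear depth 21)
  add 139.228.38.32/28 -> H5 at depth 28
  add 120.94.232.0/24 -> H0 at depth 24
  del 185.145.0.0/16 (clear depth 16)
  Q 120.94.232.1: descend 011110000101111011101000 ; hops seen [H4,H1,H0] ; pick H0
  Q 120.94.232.160: descend 01111000010111101110100010100000 ; hops seen [H4,H1,H0,H5] ; pick H5
  Q 139.228.38.32: descend 1000101111100100001001100010 ; hops seen [H4,H5] ; pick H5
  add 185.145.176.0/23 -> H3 at depth 23
  add 227.78.84.0/24 -> H3 at depth 24
  del 139.228.38.32/28 (clear depth 28)
  del 96.0.0.0/3 (clear depth 3)
  add 227.64.0.0/12 -> H0 at depth 12
  add 227.64.0.0/12 -> H4 at depth 12

== LOOKUPS ==
["H3","H6","H5","H3","H4","H0","H5","H5"]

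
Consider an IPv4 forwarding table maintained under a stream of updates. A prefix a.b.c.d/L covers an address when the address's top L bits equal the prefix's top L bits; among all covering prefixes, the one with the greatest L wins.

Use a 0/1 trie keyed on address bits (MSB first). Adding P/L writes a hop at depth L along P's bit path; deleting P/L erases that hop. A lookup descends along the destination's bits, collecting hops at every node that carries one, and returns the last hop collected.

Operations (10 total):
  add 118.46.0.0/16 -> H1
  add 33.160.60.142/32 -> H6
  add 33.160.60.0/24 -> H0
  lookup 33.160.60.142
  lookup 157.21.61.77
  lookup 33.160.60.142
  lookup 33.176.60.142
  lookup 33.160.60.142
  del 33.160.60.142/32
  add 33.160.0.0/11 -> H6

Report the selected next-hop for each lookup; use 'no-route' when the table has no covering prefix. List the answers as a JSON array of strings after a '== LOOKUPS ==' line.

Apply in order:
  + 118.46.0.0/16 (H1) depth=16
  + 33.160.60.142/32 (H6) depth=32
  + 33.160.60.0/24 (H0) depth=24
  ? 33.160.60.142  path d0:-→d1:-→d2:-→d3:-→d4:-→d5:-→d6:-→d7:-→d8:-→d9:-→d10:-→d11:-→d12:-→d13:-→d14:-→d15:-→d16:-→d17:-→d18:-→d19:-→d20:-→d21:-→d22:-→d23:-→d24:H0→d25:-→d26:-→d27:-→d28:-→d29:-→d30:-→d31:-→d32:H6  best=H6
  ? 157.21.61.77  path d0:-  best=no-route
  ? 33.160.60.142  path d0:-→d1:-→d2:-→d3:-→d4:-→d5:-→d6:-→d7:-→d8:-→d9:-→d10:-→d11:-→d12:-→d13:-→d14:-→d15:-→d16:-→d17:-→d18:-→d19:-→d20:-→d21:-→d22:-→d23:-→d24:H0→d25:-→d26:-→d27:-→d28:-→d29:-→d30:-→d31:-→d32:H6  best=H6
  ? 33.176.60.142  path d0:-→d1:-→d2:-→d3:-→d4:-→d5:-→d6:-→d7:-→d8:-→d9:-→d10:-→d11:-  best=no-route
  ? 33.160.60.142  path d0:-→d1:-→d2:-→d3:-→d4:-→d5:-→d6:-→d7:-→d8:-→d9:-→d10:-→d11:-→d12:-→d13:-→d14:-→d15:-→d16:-→d17:-→d18:-→d19:-→d20:-→d21:-→d22:-→d23:-→d24:H0→d25:-→d26:-→d27:-→d28:-→d29:-→d30:-→d31:-→d32:H6  best=H6
  del 33.160.60.142/32 (clear depth 32)
  + 33.160.0.0/11 (H6) depth=11

== LOOKUPS ==
["H6","no-route","H6","no-route","H6"]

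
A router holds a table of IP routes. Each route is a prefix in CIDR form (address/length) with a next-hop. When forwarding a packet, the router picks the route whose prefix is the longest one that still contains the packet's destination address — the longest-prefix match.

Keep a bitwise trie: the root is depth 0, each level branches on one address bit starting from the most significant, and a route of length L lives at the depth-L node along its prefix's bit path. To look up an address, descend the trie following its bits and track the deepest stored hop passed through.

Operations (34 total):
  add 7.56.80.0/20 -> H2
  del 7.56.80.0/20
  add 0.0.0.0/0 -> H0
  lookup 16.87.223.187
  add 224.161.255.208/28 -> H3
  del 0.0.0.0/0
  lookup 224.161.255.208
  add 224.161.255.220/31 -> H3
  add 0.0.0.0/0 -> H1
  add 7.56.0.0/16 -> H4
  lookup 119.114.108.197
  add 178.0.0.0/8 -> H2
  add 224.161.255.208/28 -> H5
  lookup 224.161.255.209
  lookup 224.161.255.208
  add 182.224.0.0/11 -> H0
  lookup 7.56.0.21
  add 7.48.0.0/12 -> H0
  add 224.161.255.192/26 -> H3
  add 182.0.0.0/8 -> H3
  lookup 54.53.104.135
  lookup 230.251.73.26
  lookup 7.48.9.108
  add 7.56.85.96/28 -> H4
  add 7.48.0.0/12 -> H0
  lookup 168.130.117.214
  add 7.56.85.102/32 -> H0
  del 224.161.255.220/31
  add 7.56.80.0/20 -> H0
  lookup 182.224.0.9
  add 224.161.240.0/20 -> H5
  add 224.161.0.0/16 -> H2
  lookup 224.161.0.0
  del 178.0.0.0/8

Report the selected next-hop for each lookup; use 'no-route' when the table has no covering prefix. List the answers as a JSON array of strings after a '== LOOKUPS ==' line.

Apply in order:
  add 7.56.80.0/20 -> H2 at depth 20
  - 7.56.80.0/20 clear@20
  add 0.0.0.0/0 -> H0 at depth 0
  lookup 16.87.223.187: bits 000 walk d0:H0→d1:-→d2:-→d3:- -> H0
  add 224.161.255.208/28 -> H3 at depth 28
  - 0.0.0.0/0 clear@0
  lookup 224.161.255.208: bits 1110000010100001111111111101 walk d0:-→d1:-→d2:-→d3:-→d4:-→d5:-→d6:-→d7:-→d8:-→d9:-→d10:-→d11:-→d12:-→d13:-→d14:-→d15:-→d16:-→d17:-→d18:-→d19:-→d20:-→d21:-→d22:-→d23:-→d24:-→d25:-→d26:-→d27:-→d28:H3 -> H3
  add 224.161.255.220/31 -> H3 at depth 31
  add 0.0.0.0/0 -> H1 at depth 0
  add 7.56.0.0/16 -> H4 at depth 16
  lookup 119.114.108.197: bits 0 walk d0:H1→d1:- -> H1
  add 178.0.0.0/8 -> H2 at depth 8
  add 224.161.255.208/28 -> H5 at depth 28
  lookup 224.161.255.209: bits 1110000010100001111111111101 walk d0:H1→d1:-→d2:-→d3:-→d4:-→d5:-→d6:-→d7:-→d8:-→d9:-→d10:-→d11:-→d12:-→d13:-→d14:-→d15:-→d16:-→d17:-→d18:-→d19:-→d20:-→d21:-→d22:-→d23:-→d24:-→d25:-→d26:-→d27:-→d28:H5 -> H5
  lookup 224.161.255.208: bits 1110000010100001111111111101 walk d0:H1→d1:-→d2:-→d3:-→d4:-→d5:-→d6:-→d7:-→d8:-→d9:-→d10:-→d11:-→d12:-→d13:-→d14:-→d15:-→d16:-→d17:-→d18:-→d19:-→d20:-→d21:-→d22:-→d23:-→d24:-→d25:-→d26:-→d27:-→d28:H5 -> H5
  add 182.224.0.0/11 -> H0 at depth 11
  lookup 7.56.0.21: bits 00000111001110000 walk d0:H1→d1:-→d2:-→d3:-→d4:-→d5:-→d6:-→d7:-→d8:-→d9:-→d10:-→d11:-→d12:-→d13:-→d14:-→d15:-→d16:H4→d17:- -> H4
  add 7.48.0.0/12 -> H0 at depth 12
  add 224.161.255.192/26 -> H3 at depth 26
  add 182.0.0.0/8 -> H3 at depth 8
  lookup 54.53.104.135: bits 00 walk d0:H1→d1:-→d2:- -> H1
  lookup 230.251.73.26: bits 11100 walk d0:H1→d1:-→d2:-→d3:-→d4:-→d5:- -> H1
  lookup 7.48.9.108: bits 000001110011 walk d0:H1→d1:-→d2:-→d3:-→d4:-→d5:-→d6:-→d7:-→d8:-→d9:-→d10:-→d11:-→d12:H0 -> H0
  add 7.56.85.96/28 -> H4 at depth 28
  add 7.48.0.0/12 -> H0 at depth 12
  lookup 168.130.117.214: bits 101 walk d0:H1→d1:-→d2:-→d3:- -> H1
  add 7.56.85.102/32 -> H0 at depth 32
  - 224.161.255.220/31 clear@31
  add 7.56.80.0/20 -> H0 at depth 20
  lookup 182.224.0.9: bits 10110110111 walk d0:H1→d1:-→d2:-→d3:-→d4:-→d5:-→d6:-→d7:-→d8:H3→d9:-→d10:-→d11:H0 -> H0
  add 224.161.240.0/20 -> H5 at depth 20
  add 224.161.0.0/16 -> H2 at depth 16
  lookup 224.161.0.0: bits 1110000010100001 walk d0:H1→d1:-→d2:-→d3:-→d4:-→d5:-→d6:-→d7:-→d8:-→d9:-→d10:-→d11:-→d12:-→d13:-→d14:-→d15:-→d16:H2 -> H2
  - 178.0.0.0/8 clear@8

== LOOKUPS ==
["H0","H3","H1","H5","H5","H4","H1","H1","H0","H1","H0","H2"]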